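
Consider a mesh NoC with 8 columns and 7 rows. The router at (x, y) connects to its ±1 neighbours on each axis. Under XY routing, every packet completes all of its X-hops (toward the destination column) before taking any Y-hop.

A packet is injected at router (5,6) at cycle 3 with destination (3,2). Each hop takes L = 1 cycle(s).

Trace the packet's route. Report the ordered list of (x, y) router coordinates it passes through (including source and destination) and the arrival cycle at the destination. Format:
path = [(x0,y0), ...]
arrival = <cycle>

path = [(5,6), (4,6), (3,6), (3,5), (3,4), (3,3), (3,2)]
arrival = 9

src (5,6)  cyc=3
W→(4,6)  cyc=4
W→(3,6)  cyc=5
S→(3,5)  cyc=6
S→(3,4)  cyc=7
S→(3,3)  cyc=8
S→(3,2)  cyc=9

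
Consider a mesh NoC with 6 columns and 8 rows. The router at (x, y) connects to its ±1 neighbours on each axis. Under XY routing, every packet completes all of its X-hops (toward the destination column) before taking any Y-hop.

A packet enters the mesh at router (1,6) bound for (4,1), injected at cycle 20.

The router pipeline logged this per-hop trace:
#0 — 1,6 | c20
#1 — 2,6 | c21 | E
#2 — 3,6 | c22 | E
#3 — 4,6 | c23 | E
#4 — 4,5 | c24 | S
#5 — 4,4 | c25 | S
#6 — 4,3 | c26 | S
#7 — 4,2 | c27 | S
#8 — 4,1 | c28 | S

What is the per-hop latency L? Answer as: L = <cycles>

L = 1

From hop 0 (20) to hop 1 (21): +1 cycles.
One hop costs L cycles, so L = 1.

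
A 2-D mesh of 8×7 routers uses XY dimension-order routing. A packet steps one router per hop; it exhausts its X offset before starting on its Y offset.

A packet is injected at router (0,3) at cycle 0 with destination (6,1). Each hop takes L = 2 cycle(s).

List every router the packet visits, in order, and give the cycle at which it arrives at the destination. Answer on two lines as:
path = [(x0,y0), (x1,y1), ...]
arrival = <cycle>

path = [(0,3), (1,3), (2,3), (3,3), (4,3), (5,3), (6,3), (6,2), (6,1)]
arrival = 16

[0] x=0 y=3 t=0
[1] x=1 y=3 t=2 →E
[2] x=2 y=3 t=4 →E
[3] x=3 y=3 t=6 →E
[4] x=4 y=3 t=8 →E
[5] x=5 y=3 t=10 →E
[6] x=6 y=3 t=12 →E
[7] x=6 y=2 t=14 →S
[8] x=6 y=1 t=16 →S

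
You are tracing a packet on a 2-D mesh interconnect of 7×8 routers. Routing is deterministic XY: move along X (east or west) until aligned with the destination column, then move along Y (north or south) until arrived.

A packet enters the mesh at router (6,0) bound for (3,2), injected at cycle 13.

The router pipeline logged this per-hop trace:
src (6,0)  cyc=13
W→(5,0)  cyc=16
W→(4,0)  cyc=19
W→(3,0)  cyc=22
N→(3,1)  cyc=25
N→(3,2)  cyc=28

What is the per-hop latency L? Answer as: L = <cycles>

L = 3

From hop 0 (13) to hop 1 (16): +3 cycles.
One hop costs L cycles, so L = 3.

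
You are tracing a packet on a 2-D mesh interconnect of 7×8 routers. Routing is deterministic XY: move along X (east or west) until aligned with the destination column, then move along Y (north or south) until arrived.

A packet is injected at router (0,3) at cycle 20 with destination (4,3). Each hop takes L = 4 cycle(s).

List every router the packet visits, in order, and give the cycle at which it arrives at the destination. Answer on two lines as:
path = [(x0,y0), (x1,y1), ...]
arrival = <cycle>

path = [(0,3), (1,3), (2,3), (3,3), (4,3)]
arrival = 36

  0. router=(0,3) cycle=20 (inject)
  1. router=(1,3) cycle=24 dir=E
  2. router=(2,3) cycle=28 dir=E
  3. router=(3,3) cycle=32 dir=E
  4. router=(4,3) cycle=36 dir=E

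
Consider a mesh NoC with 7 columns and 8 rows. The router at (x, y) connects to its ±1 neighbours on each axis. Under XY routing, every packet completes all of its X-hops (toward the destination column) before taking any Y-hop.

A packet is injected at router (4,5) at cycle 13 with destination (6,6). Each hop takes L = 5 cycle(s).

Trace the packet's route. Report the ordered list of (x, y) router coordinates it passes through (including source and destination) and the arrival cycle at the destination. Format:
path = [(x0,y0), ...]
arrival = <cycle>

  0. router=(4,5) cycle=13 (inject)
  1. router=(5,5) cycle=18 dir=E
  2. router=(6,5) cycle=23 dir=E
  3. router=(6,6) cycle=28 dir=N

path = [(4,5), (5,5), (6,5), (6,6)]
arrival = 28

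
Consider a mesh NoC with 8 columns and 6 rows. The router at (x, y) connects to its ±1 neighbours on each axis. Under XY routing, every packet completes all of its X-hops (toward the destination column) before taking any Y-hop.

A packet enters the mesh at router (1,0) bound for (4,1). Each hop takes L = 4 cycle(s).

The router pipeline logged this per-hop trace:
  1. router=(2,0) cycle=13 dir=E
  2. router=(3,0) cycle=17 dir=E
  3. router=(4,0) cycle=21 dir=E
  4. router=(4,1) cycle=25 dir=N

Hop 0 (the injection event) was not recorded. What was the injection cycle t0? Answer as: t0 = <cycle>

cyc[1] = 13 and cyc[k] = t0 + k·L for every k.
So t0 = 13 − 1·4 = 9.

t0 = 9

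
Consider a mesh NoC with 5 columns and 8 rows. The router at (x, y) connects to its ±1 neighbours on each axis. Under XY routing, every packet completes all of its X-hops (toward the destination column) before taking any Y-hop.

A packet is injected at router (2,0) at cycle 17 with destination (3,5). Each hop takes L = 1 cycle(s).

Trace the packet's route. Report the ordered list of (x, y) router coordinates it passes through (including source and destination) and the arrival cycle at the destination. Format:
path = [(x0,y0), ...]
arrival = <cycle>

[0] x=2 y=0 t=17
[1] x=3 y=0 t=18 →E
[2] x=3 y=1 t=19 →N
[3] x=3 y=2 t=20 →N
[4] x=3 y=3 t=21 →N
[5] x=3 y=4 t=22 →N
[6] x=3 y=5 t=23 →N

path = [(2,0), (3,0), (3,1), (3,2), (3,3), (3,4), (3,5)]
arrival = 23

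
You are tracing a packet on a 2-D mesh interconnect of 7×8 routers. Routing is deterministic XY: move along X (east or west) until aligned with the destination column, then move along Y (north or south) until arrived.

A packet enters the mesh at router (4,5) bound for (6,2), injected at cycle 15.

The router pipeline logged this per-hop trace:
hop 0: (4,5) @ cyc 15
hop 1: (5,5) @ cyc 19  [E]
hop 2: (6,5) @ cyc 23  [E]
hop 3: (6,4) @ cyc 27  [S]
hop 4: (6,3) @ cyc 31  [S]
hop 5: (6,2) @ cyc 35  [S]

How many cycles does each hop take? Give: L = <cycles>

L = 4

Δcyc across hop 0→1: 19 − 15 = 4.
Each hop adds L, hence L = 4.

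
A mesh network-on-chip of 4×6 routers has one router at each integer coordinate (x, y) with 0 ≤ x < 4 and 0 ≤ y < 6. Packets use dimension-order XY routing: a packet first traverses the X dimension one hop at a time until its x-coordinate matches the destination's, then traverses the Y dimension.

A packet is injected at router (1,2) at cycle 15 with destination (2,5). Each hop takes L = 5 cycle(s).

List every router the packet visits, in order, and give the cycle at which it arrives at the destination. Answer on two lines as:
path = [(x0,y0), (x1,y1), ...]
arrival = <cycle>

path = [(1,2), (2,2), (2,3), (2,4), (2,5)]
arrival = 35

#0 — 1,2 | c15
#1 — 2,2 | c20 | E
#2 — 2,3 | c25 | N
#3 — 2,4 | c30 | N
#4 — 2,5 | c35 | N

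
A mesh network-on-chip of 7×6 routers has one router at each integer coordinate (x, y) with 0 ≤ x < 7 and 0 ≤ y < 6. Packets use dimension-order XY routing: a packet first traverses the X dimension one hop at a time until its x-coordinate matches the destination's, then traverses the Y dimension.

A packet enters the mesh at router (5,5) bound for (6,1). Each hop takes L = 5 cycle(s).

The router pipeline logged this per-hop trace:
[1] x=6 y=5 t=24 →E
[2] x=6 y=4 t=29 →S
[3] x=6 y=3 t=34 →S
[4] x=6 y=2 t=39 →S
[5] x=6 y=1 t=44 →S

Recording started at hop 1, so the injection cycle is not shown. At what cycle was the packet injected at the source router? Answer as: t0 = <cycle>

t0 = 19

At hop 1 the cycle is 24; in general cyc_k = t0 + kL.
Subtract one hop: t0 = 24 − 5 = 19.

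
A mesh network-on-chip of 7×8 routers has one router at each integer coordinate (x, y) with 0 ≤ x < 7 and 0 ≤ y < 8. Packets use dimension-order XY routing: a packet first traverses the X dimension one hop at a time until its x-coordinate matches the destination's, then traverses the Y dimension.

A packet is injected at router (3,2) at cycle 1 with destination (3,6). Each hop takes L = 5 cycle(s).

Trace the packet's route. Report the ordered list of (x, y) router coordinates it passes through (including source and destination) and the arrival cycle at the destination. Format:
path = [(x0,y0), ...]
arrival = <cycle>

path = [(3,2), (3,3), (3,4), (3,5), (3,6)]
arrival = 21

src (3,2)  cyc=1
N→(3,3)  cyc=6
N→(3,4)  cyc=11
N→(3,5)  cyc=16
N→(3,6)  cyc=21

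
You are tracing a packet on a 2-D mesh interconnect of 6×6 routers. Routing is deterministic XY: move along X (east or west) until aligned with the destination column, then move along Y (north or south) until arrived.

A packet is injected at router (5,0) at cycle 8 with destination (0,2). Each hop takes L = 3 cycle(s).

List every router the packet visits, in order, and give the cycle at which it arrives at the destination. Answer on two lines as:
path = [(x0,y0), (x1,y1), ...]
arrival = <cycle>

hop 0: (5,0) @ cyc 8
hop 1: (4,0) @ cyc 11  [W]
hop 2: (3,0) @ cyc 14  [W]
hop 3: (2,0) @ cyc 17  [W]
hop 4: (1,0) @ cyc 20  [W]
hop 5: (0,0) @ cyc 23  [W]
hop 6: (0,1) @ cyc 26  [N]
hop 7: (0,2) @ cyc 29  [N]

path = [(5,0), (4,0), (3,0), (2,0), (1,0), (0,0), (0,1), (0,2)]
arrival = 29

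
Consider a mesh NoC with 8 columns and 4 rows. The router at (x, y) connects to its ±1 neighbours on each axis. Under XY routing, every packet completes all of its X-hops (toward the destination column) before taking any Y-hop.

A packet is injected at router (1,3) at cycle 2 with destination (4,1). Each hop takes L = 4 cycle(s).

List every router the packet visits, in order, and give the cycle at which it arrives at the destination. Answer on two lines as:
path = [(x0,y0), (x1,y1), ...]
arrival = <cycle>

t=2: at (1,3)
t=6: at (2,3) after E
t=10: at (3,3) after E
t=14: at (4,3) after E
t=18: at (4,2) after S
t=22: at (4,1) after S

path = [(1,3), (2,3), (3,3), (4,3), (4,2), (4,1)]
arrival = 22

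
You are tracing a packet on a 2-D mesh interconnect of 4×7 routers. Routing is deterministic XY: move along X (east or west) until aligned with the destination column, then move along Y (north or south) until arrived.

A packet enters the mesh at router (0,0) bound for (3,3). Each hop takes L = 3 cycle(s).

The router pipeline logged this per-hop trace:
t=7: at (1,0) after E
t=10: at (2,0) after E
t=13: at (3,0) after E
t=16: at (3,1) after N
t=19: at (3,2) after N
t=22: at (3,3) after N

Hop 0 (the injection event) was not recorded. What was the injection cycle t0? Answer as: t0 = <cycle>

cyc[1] = 7 and cyc[k] = t0 + k·L for every k.
t0 = cyc[1] − L = 7 − 3 = 4.

t0 = 4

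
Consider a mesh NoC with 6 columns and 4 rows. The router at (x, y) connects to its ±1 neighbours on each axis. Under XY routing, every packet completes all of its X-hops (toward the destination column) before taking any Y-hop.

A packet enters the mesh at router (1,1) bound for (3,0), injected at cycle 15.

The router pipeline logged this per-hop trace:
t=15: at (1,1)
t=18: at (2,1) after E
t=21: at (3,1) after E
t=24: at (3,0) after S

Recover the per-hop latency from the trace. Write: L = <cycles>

cyc[1] − cyc[0] = 18 − 15 = 3.
Per-hop latency L = Δcyc = 3.

L = 3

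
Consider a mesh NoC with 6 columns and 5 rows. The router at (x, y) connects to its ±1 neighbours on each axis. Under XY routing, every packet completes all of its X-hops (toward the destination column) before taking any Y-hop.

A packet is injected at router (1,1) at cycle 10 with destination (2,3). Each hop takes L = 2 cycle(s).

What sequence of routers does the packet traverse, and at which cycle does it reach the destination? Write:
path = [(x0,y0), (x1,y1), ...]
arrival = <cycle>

path = [(1,1), (2,1), (2,2), (2,3)]
arrival = 16

hop 0: (1,1) @ cyc 10
hop 1: (2,1) @ cyc 12  [E]
hop 2: (2,2) @ cyc 14  [N]
hop 3: (2,3) @ cyc 16  [N]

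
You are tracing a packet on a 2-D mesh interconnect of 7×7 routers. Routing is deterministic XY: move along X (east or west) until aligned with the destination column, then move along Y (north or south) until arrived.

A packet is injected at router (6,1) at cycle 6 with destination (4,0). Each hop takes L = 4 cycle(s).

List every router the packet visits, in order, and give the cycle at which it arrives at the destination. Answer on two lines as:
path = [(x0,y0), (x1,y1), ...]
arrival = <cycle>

  0. router=(6,1) cycle=6 (inject)
  1. router=(5,1) cycle=10 dir=W
  2. router=(4,1) cycle=14 dir=W
  3. router=(4,0) cycle=18 dir=S

path = [(6,1), (5,1), (4,1), (4,0)]
arrival = 18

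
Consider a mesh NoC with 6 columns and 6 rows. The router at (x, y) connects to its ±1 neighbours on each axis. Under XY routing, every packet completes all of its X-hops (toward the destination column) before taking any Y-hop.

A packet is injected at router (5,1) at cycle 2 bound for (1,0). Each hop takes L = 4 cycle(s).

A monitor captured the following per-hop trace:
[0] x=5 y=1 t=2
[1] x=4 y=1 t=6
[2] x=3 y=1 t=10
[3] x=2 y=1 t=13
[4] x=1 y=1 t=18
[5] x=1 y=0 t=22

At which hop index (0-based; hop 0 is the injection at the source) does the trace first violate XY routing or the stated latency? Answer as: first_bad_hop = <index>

first_bad_hop = 3

check 1→ d=(-1,0) cyc+4: ok
check 2→ d=(-1,0) cyc+4: ok
check 3→ d=(-1,0) cyc+3: BAD: Δcyc=3≠L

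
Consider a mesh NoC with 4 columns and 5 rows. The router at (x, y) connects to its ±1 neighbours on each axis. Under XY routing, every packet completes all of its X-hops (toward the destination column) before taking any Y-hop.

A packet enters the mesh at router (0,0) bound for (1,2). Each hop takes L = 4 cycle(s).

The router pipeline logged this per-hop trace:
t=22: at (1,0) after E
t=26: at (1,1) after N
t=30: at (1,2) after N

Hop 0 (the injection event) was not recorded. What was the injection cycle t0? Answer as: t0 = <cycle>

At hop 1 the cycle is 22; in general cyc_k = t0 + kL.
t0 = cyc[1] − L = 22 − 4 = 18.

t0 = 18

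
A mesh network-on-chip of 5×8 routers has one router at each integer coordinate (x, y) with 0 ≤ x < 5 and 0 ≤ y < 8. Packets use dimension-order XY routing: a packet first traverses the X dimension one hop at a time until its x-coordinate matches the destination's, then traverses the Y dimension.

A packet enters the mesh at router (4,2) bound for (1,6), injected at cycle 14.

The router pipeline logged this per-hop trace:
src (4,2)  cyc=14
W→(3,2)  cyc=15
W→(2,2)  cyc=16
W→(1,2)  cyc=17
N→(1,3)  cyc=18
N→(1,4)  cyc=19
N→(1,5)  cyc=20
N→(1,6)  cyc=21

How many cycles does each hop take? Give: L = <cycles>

Between hops 0 and 1 the cycle counter advances 15 − 14 = 1.
That increment is L by definition: L = 1.

L = 1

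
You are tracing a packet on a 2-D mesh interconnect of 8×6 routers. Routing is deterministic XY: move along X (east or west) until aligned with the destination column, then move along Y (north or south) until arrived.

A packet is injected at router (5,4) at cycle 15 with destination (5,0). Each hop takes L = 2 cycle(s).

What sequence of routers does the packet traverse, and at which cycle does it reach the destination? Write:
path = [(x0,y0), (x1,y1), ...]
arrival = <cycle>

[0] x=5 y=4 t=15
[1] x=5 y=3 t=17 →S
[2] x=5 y=2 t=19 →S
[3] x=5 y=1 t=21 →S
[4] x=5 y=0 t=23 →S

path = [(5,4), (5,3), (5,2), (5,1), (5,0)]
arrival = 23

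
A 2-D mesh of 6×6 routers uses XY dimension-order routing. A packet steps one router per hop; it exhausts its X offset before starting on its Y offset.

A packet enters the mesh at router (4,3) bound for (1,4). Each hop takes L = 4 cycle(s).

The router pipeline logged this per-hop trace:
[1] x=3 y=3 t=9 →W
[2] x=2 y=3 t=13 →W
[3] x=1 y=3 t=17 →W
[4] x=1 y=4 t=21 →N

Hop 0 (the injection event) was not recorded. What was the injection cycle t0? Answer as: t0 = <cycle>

At hop 1 the cycle is 9; in general cyc_k = t0 + kL.
Therefore t0 = 9 − L = 5.

t0 = 5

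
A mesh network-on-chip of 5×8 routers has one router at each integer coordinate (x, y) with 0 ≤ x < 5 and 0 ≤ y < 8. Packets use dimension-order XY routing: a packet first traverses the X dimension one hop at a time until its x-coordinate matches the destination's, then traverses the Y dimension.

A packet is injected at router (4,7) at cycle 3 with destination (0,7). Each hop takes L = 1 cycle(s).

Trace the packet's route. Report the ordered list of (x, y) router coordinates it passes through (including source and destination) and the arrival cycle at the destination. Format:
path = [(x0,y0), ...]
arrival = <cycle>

t=3: at (4,7)
t=4: at (3,7) after W
t=5: at (2,7) after W
t=6: at (1,7) after W
t=7: at (0,7) after W

path = [(4,7), (3,7), (2,7), (1,7), (0,7)]
arrival = 7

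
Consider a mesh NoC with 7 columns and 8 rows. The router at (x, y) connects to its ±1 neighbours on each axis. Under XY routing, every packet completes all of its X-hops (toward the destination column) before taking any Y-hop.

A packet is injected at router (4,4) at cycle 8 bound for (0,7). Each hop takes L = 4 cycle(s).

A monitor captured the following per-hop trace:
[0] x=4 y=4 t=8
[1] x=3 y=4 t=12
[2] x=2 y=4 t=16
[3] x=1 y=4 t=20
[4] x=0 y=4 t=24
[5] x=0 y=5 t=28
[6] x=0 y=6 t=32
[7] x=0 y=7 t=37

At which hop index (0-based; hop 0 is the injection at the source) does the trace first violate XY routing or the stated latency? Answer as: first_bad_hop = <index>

first_bad_hop = 7

hop 1: step (-1,+0), +4 cyc — ok
hop 2: step (-1,+0), +4 cyc — ok
hop 3: step (-1,+0), +4 cyc — ok
hop 4: step (-1,+0), +4 cyc — ok
hop 5: step (+0,+1), +4 cyc — ok
hop 6: step (+0,+1), +4 cyc — ok
hop 7: step (+0,+1), +5 cyc — BAD: Δcyc=5≠L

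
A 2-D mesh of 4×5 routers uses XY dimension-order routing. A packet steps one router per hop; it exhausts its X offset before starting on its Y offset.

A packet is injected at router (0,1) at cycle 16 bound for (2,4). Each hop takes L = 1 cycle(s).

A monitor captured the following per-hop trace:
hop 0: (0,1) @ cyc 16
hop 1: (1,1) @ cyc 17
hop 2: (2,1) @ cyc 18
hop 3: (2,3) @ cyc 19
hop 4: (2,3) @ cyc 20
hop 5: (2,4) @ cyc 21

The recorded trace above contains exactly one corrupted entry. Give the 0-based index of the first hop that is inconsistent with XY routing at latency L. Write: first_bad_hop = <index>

first_bad_hop = 3

hop 1: step (+1,+0), +1 cyc — ok
hop 2: step (+1,+0), +1 cyc — ok
hop 3: step (+0,+2), +1 cyc — BAD: non-unit step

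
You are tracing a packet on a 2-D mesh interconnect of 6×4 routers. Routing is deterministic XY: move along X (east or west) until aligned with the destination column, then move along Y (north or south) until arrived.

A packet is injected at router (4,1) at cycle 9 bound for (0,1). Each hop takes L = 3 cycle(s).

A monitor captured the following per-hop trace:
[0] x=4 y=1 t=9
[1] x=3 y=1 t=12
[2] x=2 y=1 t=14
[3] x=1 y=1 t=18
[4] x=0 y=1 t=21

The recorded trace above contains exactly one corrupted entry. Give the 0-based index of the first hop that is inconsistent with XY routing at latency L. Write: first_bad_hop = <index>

check 1→ d=(-1,0) cyc+3: ok
check 2→ d=(-1,0) cyc+2: BAD: Δcyc=2≠L

first_bad_hop = 2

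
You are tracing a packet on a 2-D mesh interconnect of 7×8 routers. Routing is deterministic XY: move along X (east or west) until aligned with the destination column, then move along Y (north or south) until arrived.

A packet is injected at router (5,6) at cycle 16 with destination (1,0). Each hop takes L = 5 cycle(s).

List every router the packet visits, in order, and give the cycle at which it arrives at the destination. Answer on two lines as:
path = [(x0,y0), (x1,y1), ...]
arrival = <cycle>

path = [(5,6), (4,6), (3,6), (2,6), (1,6), (1,5), (1,4), (1,3), (1,2), (1,1), (1,0)]
arrival = 66

hop 0: (5,6) @ cyc 16
hop 1: (4,6) @ cyc 21  [W]
hop 2: (3,6) @ cyc 26  [W]
hop 3: (2,6) @ cyc 31  [W]
hop 4: (1,6) @ cyc 36  [W]
hop 5: (1,5) @ cyc 41  [S]
hop 6: (1,4) @ cyc 46  [S]
hop 7: (1,3) @ cyc 51  [S]
hop 8: (1,2) @ cyc 56  [S]
hop 9: (1,1) @ cyc 61  [S]
hop 10: (1,0) @ cyc 66  [S]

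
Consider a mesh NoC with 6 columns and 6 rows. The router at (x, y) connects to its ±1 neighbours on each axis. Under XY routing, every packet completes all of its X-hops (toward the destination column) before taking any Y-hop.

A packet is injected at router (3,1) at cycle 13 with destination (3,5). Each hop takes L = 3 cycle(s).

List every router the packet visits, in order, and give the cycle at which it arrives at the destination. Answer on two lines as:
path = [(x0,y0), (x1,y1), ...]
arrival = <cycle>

path = [(3,1), (3,2), (3,3), (3,4), (3,5)]
arrival = 25

t=13: at (3,1)
t=16: at (3,2) after N
t=19: at (3,3) after N
t=22: at (3,4) after N
t=25: at (3,5) after N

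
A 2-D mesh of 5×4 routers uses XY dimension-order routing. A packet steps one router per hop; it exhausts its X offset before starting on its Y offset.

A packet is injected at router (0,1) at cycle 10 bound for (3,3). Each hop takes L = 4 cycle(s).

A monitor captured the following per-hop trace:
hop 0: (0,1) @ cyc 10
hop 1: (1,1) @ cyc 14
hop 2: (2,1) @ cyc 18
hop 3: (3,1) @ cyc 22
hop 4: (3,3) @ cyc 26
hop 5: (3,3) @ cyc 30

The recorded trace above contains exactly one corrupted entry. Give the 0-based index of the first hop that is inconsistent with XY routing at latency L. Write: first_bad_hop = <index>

[1] (+1,+0) / 4c ⇒ ok
[2] (+1,+0) / 4c ⇒ ok
[3] (+1,+0) / 4c ⇒ ok
[4] (+0,+2) / 4c ⇒ BAD: non-unit step

first_bad_hop = 4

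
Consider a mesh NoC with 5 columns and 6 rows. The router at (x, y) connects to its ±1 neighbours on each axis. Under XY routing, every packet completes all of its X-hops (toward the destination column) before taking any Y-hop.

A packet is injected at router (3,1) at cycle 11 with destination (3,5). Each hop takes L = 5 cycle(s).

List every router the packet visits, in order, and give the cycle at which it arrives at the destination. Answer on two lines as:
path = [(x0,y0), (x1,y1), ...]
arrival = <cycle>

path = [(3,1), (3,2), (3,3), (3,4), (3,5)]
arrival = 31

[0] x=3 y=1 t=11
[1] x=3 y=2 t=16 →N
[2] x=3 y=3 t=21 →N
[3] x=3 y=4 t=26 →N
[4] x=3 y=5 t=31 →N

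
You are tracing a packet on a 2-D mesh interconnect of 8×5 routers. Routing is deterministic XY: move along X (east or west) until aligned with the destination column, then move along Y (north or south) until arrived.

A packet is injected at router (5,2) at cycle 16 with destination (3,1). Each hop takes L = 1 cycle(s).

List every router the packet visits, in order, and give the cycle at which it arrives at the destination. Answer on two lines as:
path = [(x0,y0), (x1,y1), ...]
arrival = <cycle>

path = [(5,2), (4,2), (3,2), (3,1)]
arrival = 19

t=16: at (5,2)
t=17: at (4,2) after W
t=18: at (3,2) after W
t=19: at (3,1) after S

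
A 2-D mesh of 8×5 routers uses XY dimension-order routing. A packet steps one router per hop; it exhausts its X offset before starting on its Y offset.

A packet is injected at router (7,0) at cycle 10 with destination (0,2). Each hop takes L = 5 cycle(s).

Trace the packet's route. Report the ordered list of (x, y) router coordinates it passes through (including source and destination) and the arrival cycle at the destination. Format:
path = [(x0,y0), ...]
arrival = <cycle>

  0. router=(7,0) cycle=10 (inject)
  1. router=(6,0) cycle=15 dir=W
  2. router=(5,0) cycle=20 dir=W
  3. router=(4,0) cycle=25 dir=W
  4. router=(3,0) cycle=30 dir=W
  5. router=(2,0) cycle=35 dir=W
  6. router=(1,0) cycle=40 dir=W
  7. router=(0,0) cycle=45 dir=W
  8. router=(0,1) cycle=50 dir=N
  9. router=(0,2) cycle=55 dir=N

path = [(7,0), (6,0), (5,0), (4,0), (3,0), (2,0), (1,0), (0,0), (0,1), (0,2)]
arrival = 55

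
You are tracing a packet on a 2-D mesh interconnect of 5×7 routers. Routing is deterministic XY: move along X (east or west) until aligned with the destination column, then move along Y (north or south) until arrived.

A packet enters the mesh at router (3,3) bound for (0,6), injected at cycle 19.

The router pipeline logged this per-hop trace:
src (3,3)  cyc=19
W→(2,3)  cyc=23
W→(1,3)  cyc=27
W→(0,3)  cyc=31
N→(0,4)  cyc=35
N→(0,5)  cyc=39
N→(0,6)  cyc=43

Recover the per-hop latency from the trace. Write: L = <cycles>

cyc[1] − cyc[0] = 23 − 19 = 4.
Per-hop latency L = Δcyc = 4.

L = 4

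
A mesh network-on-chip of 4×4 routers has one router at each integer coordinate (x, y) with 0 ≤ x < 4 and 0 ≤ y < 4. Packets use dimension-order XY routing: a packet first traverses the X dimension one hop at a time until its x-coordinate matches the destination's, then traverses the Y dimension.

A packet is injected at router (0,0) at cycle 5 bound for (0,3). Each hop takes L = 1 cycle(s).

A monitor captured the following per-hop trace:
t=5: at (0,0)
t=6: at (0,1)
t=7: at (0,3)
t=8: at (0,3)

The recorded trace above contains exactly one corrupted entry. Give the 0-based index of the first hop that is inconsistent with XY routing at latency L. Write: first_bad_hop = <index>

first_bad_hop = 2

[1] (+0,+1) / 1c ⇒ ok
[2] (+0,+2) / 1c ⇒ BAD: non-unit step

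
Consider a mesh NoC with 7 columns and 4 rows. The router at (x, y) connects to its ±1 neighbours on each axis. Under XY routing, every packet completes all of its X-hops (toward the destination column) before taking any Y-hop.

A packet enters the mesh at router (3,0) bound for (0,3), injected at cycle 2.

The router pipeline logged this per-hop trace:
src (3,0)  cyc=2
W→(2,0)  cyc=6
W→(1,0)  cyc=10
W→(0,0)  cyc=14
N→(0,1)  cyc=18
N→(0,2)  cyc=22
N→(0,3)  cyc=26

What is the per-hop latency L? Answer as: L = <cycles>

L = 4

From hop 0 (2) to hop 1 (6): +4 cycles.
Per-hop latency L = Δcyc = 4.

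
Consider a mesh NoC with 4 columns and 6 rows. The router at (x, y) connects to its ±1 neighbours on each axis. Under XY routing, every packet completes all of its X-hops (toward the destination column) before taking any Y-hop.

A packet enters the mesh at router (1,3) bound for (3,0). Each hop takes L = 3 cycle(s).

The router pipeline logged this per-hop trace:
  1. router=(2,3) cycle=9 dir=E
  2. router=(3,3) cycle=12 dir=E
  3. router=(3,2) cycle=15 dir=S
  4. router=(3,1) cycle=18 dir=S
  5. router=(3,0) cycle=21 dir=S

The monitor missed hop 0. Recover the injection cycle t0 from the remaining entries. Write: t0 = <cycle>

The first recorded entry is hop 1 at cycle 9.
t0 = cyc[1] − L = 9 − 3 = 6.

t0 = 6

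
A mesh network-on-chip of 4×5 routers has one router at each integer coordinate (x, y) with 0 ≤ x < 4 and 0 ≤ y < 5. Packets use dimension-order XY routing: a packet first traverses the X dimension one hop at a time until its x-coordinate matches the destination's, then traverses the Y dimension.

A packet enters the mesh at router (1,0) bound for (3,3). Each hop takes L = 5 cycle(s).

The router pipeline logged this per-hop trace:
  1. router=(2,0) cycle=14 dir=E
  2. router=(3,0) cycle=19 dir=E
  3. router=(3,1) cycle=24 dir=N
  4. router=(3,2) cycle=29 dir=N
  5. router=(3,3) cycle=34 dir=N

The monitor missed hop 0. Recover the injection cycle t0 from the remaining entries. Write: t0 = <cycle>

cyc[1] = 14 and cyc[k] = t0 + k·L for every k.
t0 = cyc[1] − L = 14 − 5 = 9.

t0 = 9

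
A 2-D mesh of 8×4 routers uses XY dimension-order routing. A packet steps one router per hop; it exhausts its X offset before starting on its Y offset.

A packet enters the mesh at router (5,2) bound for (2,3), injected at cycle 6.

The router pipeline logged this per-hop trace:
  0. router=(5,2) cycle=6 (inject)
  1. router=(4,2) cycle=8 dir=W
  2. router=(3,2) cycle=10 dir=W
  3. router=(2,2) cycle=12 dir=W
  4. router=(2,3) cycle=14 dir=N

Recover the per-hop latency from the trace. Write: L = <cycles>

Between hops 0 and 1 the cycle counter advances 8 − 6 = 2.
Per-hop latency L = Δcyc = 2.

L = 2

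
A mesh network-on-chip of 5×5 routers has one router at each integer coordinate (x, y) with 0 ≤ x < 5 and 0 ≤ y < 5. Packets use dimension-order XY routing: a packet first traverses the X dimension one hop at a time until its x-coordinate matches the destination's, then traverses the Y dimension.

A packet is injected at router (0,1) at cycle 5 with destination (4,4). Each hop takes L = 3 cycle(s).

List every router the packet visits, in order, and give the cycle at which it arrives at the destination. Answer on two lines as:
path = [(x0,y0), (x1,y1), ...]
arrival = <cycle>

path = [(0,1), (1,1), (2,1), (3,1), (4,1), (4,2), (4,3), (4,4)]
arrival = 26

#0 — 0,1 | c5
#1 — 1,1 | c8 | E
#2 — 2,1 | c11 | E
#3 — 3,1 | c14 | E
#4 — 4,1 | c17 | E
#5 — 4,2 | c20 | N
#6 — 4,3 | c23 | N
#7 — 4,4 | c26 | N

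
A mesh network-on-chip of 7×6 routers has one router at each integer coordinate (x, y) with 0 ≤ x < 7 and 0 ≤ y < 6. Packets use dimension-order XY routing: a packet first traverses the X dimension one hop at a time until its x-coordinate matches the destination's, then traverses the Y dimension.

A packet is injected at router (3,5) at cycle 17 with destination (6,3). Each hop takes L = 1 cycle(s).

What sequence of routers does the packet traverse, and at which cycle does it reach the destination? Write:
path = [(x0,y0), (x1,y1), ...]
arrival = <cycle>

src (3,5)  cyc=17
E→(4,5)  cyc=18
E→(5,5)  cyc=19
E→(6,5)  cyc=20
S→(6,4)  cyc=21
S→(6,3)  cyc=22

path = [(3,5), (4,5), (5,5), (6,5), (6,4), (6,3)]
arrival = 22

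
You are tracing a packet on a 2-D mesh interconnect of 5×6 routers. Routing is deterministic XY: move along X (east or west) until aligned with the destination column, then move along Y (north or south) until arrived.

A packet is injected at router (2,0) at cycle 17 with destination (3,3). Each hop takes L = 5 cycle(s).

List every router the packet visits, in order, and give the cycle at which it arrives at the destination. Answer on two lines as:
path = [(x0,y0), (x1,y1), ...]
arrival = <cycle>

hop 0: (2,0) @ cyc 17
hop 1: (3,0) @ cyc 22  [E]
hop 2: (3,1) @ cyc 27  [N]
hop 3: (3,2) @ cyc 32  [N]
hop 4: (3,3) @ cyc 37  [N]

path = [(2,0), (3,0), (3,1), (3,2), (3,3)]
arrival = 37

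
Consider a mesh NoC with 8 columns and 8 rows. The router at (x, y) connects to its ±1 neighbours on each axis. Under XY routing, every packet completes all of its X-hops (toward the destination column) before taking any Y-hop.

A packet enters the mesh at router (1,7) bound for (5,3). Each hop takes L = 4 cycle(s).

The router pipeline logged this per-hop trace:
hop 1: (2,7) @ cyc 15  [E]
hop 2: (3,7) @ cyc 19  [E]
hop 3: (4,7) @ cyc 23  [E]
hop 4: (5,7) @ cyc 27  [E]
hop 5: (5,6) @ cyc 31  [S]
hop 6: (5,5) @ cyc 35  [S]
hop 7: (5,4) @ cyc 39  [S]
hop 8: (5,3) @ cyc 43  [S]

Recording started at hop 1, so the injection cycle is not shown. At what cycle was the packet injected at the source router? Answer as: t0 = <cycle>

At hop 1 the cycle is 15; in general cyc_k = t0 + kL.
Subtract one hop: t0 = 15 − 4 = 11.

t0 = 11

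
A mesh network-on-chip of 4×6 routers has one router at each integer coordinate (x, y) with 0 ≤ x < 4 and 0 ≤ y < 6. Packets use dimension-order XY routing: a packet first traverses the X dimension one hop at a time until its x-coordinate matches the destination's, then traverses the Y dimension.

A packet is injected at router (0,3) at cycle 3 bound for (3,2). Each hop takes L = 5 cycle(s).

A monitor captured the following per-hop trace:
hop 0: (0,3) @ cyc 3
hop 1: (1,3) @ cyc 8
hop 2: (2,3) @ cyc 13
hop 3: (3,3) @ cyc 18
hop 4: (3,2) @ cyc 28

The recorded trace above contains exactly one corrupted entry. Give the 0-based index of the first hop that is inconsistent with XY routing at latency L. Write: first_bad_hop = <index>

first_bad_hop = 4

hop 1: step (+1,+0), +5 cyc — ok
hop 2: step (+1,+0), +5 cyc — ok
hop 3: step (+1,+0), +5 cyc — ok
hop 4: step (+0,-1), +10 cyc — BAD: Δcyc=10≠L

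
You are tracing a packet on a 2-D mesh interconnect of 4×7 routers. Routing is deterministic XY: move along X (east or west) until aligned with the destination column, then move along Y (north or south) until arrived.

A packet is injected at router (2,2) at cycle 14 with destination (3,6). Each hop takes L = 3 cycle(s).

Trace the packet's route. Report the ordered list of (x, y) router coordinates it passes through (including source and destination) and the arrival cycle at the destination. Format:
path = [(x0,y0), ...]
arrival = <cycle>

path = [(2,2), (3,2), (3,3), (3,4), (3,5), (3,6)]
arrival = 29

hop 0: (2,2) @ cyc 14
hop 1: (3,2) @ cyc 17  [E]
hop 2: (3,3) @ cyc 20  [N]
hop 3: (3,4) @ cyc 23  [N]
hop 4: (3,5) @ cyc 26  [N]
hop 5: (3,6) @ cyc 29  [N]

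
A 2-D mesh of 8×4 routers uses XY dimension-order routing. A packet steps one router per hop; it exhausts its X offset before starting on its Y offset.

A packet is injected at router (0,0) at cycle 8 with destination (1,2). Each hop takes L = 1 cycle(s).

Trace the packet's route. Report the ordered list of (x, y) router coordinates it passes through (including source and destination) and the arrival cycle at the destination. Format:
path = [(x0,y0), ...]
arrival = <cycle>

  0. router=(0,0) cycle=8 (inject)
  1. router=(1,0) cycle=9 dir=E
  2. router=(1,1) cycle=10 dir=N
  3. router=(1,2) cycle=11 dir=N

path = [(0,0), (1,0), (1,1), (1,2)]
arrival = 11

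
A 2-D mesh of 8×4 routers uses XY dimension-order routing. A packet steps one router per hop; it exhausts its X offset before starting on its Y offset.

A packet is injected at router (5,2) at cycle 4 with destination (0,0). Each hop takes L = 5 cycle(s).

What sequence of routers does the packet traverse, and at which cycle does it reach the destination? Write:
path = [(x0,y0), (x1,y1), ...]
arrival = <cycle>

path = [(5,2), (4,2), (3,2), (2,2), (1,2), (0,2), (0,1), (0,0)]
arrival = 39

[0] x=5 y=2 t=4
[1] x=4 y=2 t=9 →W
[2] x=3 y=2 t=14 →W
[3] x=2 y=2 t=19 →W
[4] x=1 y=2 t=24 →W
[5] x=0 y=2 t=29 →W
[6] x=0 y=1 t=34 →S
[7] x=0 y=0 t=39 →S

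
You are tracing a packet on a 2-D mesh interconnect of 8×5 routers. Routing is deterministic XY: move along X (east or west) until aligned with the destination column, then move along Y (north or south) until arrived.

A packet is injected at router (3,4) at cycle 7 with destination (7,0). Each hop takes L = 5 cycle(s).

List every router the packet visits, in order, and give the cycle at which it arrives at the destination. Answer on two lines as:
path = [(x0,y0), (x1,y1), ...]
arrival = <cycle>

hop 0: (3,4) @ cyc 7
hop 1: (4,4) @ cyc 12  [E]
hop 2: (5,4) @ cyc 17  [E]
hop 3: (6,4) @ cyc 22  [E]
hop 4: (7,4) @ cyc 27  [E]
hop 5: (7,3) @ cyc 32  [S]
hop 6: (7,2) @ cyc 37  [S]
hop 7: (7,1) @ cyc 42  [S]
hop 8: (7,0) @ cyc 47  [S]

path = [(3,4), (4,4), (5,4), (6,4), (7,4), (7,3), (7,2), (7,1), (7,0)]
arrival = 47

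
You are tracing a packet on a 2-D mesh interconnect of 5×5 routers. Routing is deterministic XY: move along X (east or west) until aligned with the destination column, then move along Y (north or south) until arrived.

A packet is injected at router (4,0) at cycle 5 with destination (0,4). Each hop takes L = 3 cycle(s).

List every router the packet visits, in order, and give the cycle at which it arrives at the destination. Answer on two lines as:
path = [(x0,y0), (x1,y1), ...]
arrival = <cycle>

path = [(4,0), (3,0), (2,0), (1,0), (0,0), (0,1), (0,2), (0,3), (0,4)]
arrival = 29

src (4,0)  cyc=5
W→(3,0)  cyc=8
W→(2,0)  cyc=11
W→(1,0)  cyc=14
W→(0,0)  cyc=17
N→(0,1)  cyc=20
N→(0,2)  cyc=23
N→(0,3)  cyc=26
N→(0,4)  cyc=29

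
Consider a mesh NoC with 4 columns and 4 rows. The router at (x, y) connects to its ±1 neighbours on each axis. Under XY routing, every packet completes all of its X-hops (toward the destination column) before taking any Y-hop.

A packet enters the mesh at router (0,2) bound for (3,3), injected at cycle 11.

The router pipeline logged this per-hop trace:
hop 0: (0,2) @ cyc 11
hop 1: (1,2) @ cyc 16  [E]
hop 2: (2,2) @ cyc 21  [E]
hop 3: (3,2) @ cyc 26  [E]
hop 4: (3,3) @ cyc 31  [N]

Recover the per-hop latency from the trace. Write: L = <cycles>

L = 5

cyc[1] − cyc[0] = 16 − 11 = 5.
That increment is L by definition: L = 5.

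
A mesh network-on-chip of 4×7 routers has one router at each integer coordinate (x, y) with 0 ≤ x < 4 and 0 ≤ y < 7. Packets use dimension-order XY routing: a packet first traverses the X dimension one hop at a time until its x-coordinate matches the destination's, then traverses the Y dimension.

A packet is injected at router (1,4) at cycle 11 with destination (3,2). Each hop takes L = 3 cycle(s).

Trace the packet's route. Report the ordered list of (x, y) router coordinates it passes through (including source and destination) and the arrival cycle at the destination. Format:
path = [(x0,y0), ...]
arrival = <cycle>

  0. router=(1,4) cycle=11 (inject)
  1. router=(2,4) cycle=14 dir=E
  2. router=(3,4) cycle=17 dir=E
  3. router=(3,3) cycle=20 dir=S
  4. router=(3,2) cycle=23 dir=S

path = [(1,4), (2,4), (3,4), (3,3), (3,2)]
arrival = 23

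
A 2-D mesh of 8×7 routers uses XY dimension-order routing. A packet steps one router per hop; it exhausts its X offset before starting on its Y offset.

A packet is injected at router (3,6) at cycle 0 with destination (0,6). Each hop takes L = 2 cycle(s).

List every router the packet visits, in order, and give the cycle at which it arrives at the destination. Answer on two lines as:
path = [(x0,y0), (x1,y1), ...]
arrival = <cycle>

path = [(3,6), (2,6), (1,6), (0,6)]
arrival = 6

hop 0: (3,6) @ cyc 0
hop 1: (2,6) @ cyc 2  [W]
hop 2: (1,6) @ cyc 4  [W]
hop 3: (0,6) @ cyc 6  [W]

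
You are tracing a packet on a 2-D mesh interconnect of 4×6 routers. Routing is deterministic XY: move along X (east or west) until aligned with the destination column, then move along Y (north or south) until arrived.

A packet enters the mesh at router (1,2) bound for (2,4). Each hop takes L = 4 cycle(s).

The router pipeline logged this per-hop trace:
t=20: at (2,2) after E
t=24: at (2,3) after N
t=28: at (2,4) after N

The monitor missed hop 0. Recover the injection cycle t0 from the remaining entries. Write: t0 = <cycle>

cyc[1] = 20 and cyc[k] = t0 + k·L for every k.
t0 = cyc[1] − L = 20 − 4 = 16.

t0 = 16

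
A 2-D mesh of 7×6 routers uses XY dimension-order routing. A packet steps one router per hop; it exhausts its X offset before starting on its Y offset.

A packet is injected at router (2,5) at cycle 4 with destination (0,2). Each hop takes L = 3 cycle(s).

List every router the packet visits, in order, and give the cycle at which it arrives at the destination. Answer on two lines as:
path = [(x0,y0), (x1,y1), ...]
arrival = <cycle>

[0] x=2 y=5 t=4
[1] x=1 y=5 t=7 →W
[2] x=0 y=5 t=10 →W
[3] x=0 y=4 t=13 →S
[4] x=0 y=3 t=16 →S
[5] x=0 y=2 t=19 →S

path = [(2,5), (1,5), (0,5), (0,4), (0,3), (0,2)]
arrival = 19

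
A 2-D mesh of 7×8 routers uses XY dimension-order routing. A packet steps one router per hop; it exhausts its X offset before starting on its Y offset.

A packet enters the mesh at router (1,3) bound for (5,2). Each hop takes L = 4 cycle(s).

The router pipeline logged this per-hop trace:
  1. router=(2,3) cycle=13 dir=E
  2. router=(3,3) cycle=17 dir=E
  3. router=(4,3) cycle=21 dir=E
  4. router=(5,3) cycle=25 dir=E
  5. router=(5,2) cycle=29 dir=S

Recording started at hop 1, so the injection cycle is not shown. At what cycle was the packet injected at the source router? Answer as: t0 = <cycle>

The first recorded entry is hop 1 at cycle 13.
So t0 = 13 − 1·4 = 9.

t0 = 9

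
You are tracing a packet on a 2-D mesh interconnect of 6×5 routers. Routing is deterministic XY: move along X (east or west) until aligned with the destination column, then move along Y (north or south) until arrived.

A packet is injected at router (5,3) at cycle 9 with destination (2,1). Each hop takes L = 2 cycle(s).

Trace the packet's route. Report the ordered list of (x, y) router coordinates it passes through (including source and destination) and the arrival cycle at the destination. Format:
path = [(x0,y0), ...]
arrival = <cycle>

path = [(5,3), (4,3), (3,3), (2,3), (2,2), (2,1)]
arrival = 19

hop 0: (5,3) @ cyc 9
hop 1: (4,3) @ cyc 11  [W]
hop 2: (3,3) @ cyc 13  [W]
hop 3: (2,3) @ cyc 15  [W]
hop 4: (2,2) @ cyc 17  [S]
hop 5: (2,1) @ cyc 19  [S]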